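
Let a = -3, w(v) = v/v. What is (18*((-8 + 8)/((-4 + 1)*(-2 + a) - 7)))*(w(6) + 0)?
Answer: 0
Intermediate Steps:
w(v) = 1
(18*((-8 + 8)/((-4 + 1)*(-2 + a) - 7)))*(w(6) + 0) = (18*((-8 + 8)/((-4 + 1)*(-2 - 3) - 7)))*(1 + 0) = (18*(0/(-3*(-5) - 7)))*1 = (18*(0/(15 - 7)))*1 = (18*(0/8))*1 = (18*(0*(1/8)))*1 = (18*0)*1 = 0*1 = 0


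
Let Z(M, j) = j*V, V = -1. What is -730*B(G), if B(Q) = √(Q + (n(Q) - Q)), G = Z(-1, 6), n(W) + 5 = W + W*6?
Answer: -730*I*√47 ≈ -5004.6*I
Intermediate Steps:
n(W) = -5 + 7*W (n(W) = -5 + (W + W*6) = -5 + (W + 6*W) = -5 + 7*W)
Z(M, j) = -j (Z(M, j) = j*(-1) = -j)
G = -6 (G = -1*6 = -6)
B(Q) = √(-5 + 7*Q) (B(Q) = √(Q + ((-5 + 7*Q) - Q)) = √(Q + (-5 + 6*Q)) = √(-5 + 7*Q))
-730*B(G) = -730*√(-5 + 7*(-6)) = -730*√(-5 - 42) = -730*I*√47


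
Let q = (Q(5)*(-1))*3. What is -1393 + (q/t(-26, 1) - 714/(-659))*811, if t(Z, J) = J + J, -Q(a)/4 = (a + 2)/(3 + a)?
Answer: 9867697/2636 ≈ 3743.4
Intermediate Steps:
Q(a) = -4*(2 + a)/(3 + a) (Q(a) = -4*(a + 2)/(3 + a) = -4*(2 + a)/(3 + a))
t(Z, J) = 2*J
q = 21/2 (q = ((4*(-2 - 1*5)/(3 + 5))*(-1))*3 = ((4*(-2 - 5)/8)*(-1))*3 = ((4*(1/8)*(-7))*(-1))*3 = -7/2*(-1)*3 = (7/2)*3 = 21/2 ≈ 10.500)
-1393 + (q/t(-26, 1) - 714/(-659))*811 = -1393 + (21/(2*((2*1))) - 714/(-659))*811 = -1393 + ((21/2)/2 - 714*(-1/659))*811 = -1393 + ((21/2)*(1/2) + 714/659)*811 = -1393 + (21/4 + 714/659)*811 = -1393 + (16695/2636)*811 = -1393 + 13539645/2636 = 9867697/2636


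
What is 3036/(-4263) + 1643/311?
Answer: 2019971/441931 ≈ 4.5708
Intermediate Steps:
3036/(-4263) + 1643/311 = 3036*(-1/4263) + 1643*(1/311) = -1012/1421 + 1643/311 = 2019971/441931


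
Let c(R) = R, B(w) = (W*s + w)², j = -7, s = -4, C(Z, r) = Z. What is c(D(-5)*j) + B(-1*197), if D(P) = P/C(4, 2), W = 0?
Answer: 155271/4 ≈ 38818.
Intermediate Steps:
D(P) = P/4
B(w) = w² (B(w) = (0*(-4) + w)² = (0 + w)² = w²)
c(D(-5)*j) + B(-1*197) = ((¼)*(-5))*(-7) + (-1*197)² = -5/4*(-7) + (-197)² = 35/4 + 38809 = 155271/4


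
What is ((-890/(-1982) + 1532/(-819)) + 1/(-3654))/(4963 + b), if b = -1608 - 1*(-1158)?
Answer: -22310263/70815712422 ≈ -0.00031505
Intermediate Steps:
b = -450 (b = -1608 + 1158 = -450)
((-890/(-1982) + 1532/(-819)) + 1/(-3654))/(4963 + b) = ((-890/(-1982) + 1532/(-819)) + 1/(-3654))/(4963 - 450) = ((-890*(-1/1982) + 1532*(-1/819)) - 1/3654)/4513 = ((445/991 - 1532/819) - 1/3654)*(1/4513) = (-1153757/811629 - 1/3654)*(1/4513) = -22310263/15691494*1/4513 = -22310263/70815712422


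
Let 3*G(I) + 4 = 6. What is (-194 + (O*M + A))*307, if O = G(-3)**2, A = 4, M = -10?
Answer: -537250/9 ≈ -59694.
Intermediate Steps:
G(I) = 2/3 (G(I) = -4/3 + (1/3)*6 = -4/3 + 2 = 2/3)
O = 4/9 (O = (2/3)**2 = 4/9 ≈ 0.44444)
(-194 + (O*M + A))*307 = (-194 + ((4/9)*(-10) + 4))*307 = (-194 + (-40/9 + 4))*307 = (-194 - 4/9)*307 = -1750/9*307 = -537250/9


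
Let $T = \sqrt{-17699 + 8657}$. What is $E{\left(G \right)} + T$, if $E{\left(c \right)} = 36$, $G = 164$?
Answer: $36 + i \sqrt{9042} \approx 36.0 + 95.089 i$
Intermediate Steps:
$T = i \sqrt{9042}$ ($T = \sqrt{-9042} = i \sqrt{9042} \approx 95.089 i$)
$E{\left(G \right)} + T = 36 + i \sqrt{9042}$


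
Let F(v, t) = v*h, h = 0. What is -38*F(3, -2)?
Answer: 0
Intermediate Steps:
F(v, t) = 0 (F(v, t) = v*0 = 0)
-38*F(3, -2) = -38*0 = 0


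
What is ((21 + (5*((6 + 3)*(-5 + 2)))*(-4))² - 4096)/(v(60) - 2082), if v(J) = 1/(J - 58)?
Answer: -621250/4163 ≈ -149.23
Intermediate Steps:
v(J) = 1/(-58 + J)
((21 + (5*((6 + 3)*(-5 + 2)))*(-4))² - 4096)/(v(60) - 2082) = ((21 + (5*((6 + 3)*(-5 + 2)))*(-4))² - 4096)/(1/(-58 + 60) - 2082) = ((21 + (5*(9*(-3)))*(-4))² - 4096)/(1/2 - 2082) = ((21 + (5*(-27))*(-4))² - 4096)/(½ - 2082) = ((21 - 135*(-4))² - 4096)/(-4163/2) = ((21 + 540)² - 4096)*(-2/4163) = (561² - 4096)*(-2/4163) = (314721 - 4096)*(-2/4163) = 310625*(-2/4163) = -621250/4163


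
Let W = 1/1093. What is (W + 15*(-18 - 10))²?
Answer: 210735165481/1194649 ≈ 1.7640e+5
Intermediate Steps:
W = 1/1093 ≈ 0.00091491
(W + 15*(-18 - 10))² = (1/1093 + 15*(-18 - 10))² = (1/1093 + 15*(-28))² = (1/1093 - 420)² = (-459059/1093)² = 210735165481/1194649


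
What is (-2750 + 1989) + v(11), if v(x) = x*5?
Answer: -706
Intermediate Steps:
v(x) = 5*x
(-2750 + 1989) + v(11) = (-2750 + 1989) + 5*11 = -761 + 55 = -706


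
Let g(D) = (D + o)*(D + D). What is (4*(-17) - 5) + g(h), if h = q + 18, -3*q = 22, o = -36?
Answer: -5521/9 ≈ -613.44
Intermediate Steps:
q = -22/3 (q = -1/3*22 = -22/3 ≈ -7.3333)
h = 32/3 (h = -22/3 + 18 = 32/3 ≈ 10.667)
g(D) = 2*D*(-36 + D) (g(D) = (D - 36)*(D + D) = (-36 + D)*(2*D) = 2*D*(-36 + D))
(4*(-17) - 5) + g(h) = (4*(-17) - 5) + 2*(32/3)*(-36 + 32/3) = (-68 - 5) + 2*(32/3)*(-76/3) = -73 - 4864/9 = -5521/9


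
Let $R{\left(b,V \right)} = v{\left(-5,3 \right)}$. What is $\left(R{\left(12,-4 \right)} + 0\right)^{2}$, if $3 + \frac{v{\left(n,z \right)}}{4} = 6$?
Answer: $144$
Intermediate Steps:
$v{\left(n,z \right)} = 12$ ($v{\left(n,z \right)} = -12 + 4 \cdot 6 = -12 + 24 = 12$)
$R{\left(b,V \right)} = 12$
$\left(R{\left(12,-4 \right)} + 0\right)^{2} = \left(12 + 0\right)^{2} = 12^{2} = 144$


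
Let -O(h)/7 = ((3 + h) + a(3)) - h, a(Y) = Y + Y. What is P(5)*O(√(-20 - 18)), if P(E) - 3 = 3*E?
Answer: -1134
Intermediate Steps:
a(Y) = 2*Y
P(E) = 3 + 3*E
O(h) = -63 (O(h) = -7*(((3 + h) + 2*3) - h) = -7*(((3 + h) + 6) - h) = -7*((9 + h) - h) = -7*9 = -63)
P(5)*O(√(-20 - 18)) = (3 + 3*5)*(-63) = (3 + 15)*(-63) = 18*(-63) = -1134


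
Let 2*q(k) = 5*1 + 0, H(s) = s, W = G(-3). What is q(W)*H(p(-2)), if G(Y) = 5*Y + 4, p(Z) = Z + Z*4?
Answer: -25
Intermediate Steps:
p(Z) = 5*Z (p(Z) = Z + 4*Z = 5*Z)
G(Y) = 4 + 5*Y
W = -11 (W = 4 + 5*(-3) = 4 - 15 = -11)
q(k) = 5/2 (q(k) = (5*1 + 0)/2 = (5 + 0)/2 = (½)*5 = 5/2)
q(W)*H(p(-2)) = 5*(5*(-2))/2 = (5/2)*(-10) = -25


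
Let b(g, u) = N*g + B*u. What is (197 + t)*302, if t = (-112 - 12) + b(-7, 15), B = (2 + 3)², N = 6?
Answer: 122612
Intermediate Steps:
B = 25 (B = 5² = 25)
b(g, u) = 6*g + 25*u
t = 209 (t = (-112 - 12) + (6*(-7) + 25*15) = -124 + (-42 + 375) = -124 + 333 = 209)
(197 + t)*302 = (197 + 209)*302 = 406*302 = 122612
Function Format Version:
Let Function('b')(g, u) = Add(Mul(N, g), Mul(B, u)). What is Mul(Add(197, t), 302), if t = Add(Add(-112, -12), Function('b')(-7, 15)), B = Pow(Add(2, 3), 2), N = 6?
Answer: 122612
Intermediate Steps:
B = 25 (B = Pow(5, 2) = 25)
Function('b')(g, u) = Add(Mul(6, g), Mul(25, u))
t = 209 (t = Add(Add(-112, -12), Add(Mul(6, -7), Mul(25, 15))) = Add(-124, Add(-42, 375)) = Add(-124, 333) = 209)
Mul(Add(197, t), 302) = Mul(Add(197, 209), 302) = Mul(406, 302) = 122612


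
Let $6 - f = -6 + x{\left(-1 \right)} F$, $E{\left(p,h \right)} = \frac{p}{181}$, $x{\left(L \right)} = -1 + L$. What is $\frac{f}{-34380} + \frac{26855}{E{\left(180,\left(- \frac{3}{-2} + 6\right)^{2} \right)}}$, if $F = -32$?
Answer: $\frac{928404257}{34380} \approx 27004.0$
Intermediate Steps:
$E{\left(p,h \right)} = \frac{p}{181}$ ($E{\left(p,h \right)} = p \frac{1}{181} = \frac{p}{181}$)
$f = -52$ ($f = 6 - \left(-6 + \left(-1 - 1\right) \left(-32\right)\right) = 6 - \left(-6 - -64\right) = 6 - \left(-6 + 64\right) = 6 - 58 = -52$)
$\frac{f}{-34380} + \frac{26855}{E{\left(180,\left(- \frac{3}{-2} + 6\right)^{2} \right)}} = - \frac{52}{-34380} + \frac{26855}{\frac{1}{181} \cdot 180} = \left(-52\right) \left(- \frac{1}{34380}\right) + \frac{26855}{\frac{180}{181}} = \frac{13}{8595} + 26855 \cdot \frac{181}{180} = \frac{13}{8595} + \frac{972151}{36} = \frac{928404257}{34380}$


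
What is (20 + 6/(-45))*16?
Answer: 4768/15 ≈ 317.87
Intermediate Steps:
(20 + 6/(-45))*16 = (20 + 6*(-1/45))*16 = (20 - 2/15)*16 = (298/15)*16 = 4768/15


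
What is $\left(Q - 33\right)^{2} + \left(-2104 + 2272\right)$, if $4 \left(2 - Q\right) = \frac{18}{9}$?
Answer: $\frac{4641}{4} \approx 1160.3$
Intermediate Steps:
$Q = \frac{3}{2}$ ($Q = 2 - \frac{18 \cdot \frac{1}{9}}{4} = 2 - \frac{1}{2} = \frac{3}{2} \approx 1.5$)
$\left(Q - 33\right)^{2} + \left(-2104 + 2272\right) = \left(\frac{3}{2} - 33\right)^{2} + \left(-2104 + 2272\right) = \left(- \frac{63}{2}\right)^{2} + 168 = \frac{3969}{4} + 168 = \frac{4641}{4}$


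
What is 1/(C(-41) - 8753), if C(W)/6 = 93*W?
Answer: -1/31631 ≈ -3.1615e-5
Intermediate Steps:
C(W) = 558*W (C(W) = 6*(93*W) = 558*W)
1/(C(-41) - 8753) = 1/(558*(-41) - 8753) = 1/(-22878 - 8753) = 1/(-31631) = -1/31631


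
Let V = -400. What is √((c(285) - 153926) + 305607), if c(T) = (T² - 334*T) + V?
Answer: 2*√34329 ≈ 370.56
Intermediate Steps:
c(T) = -400 + T² - 334*T (c(T) = (T² - 334*T) - 400 = -400 + T² - 334*T)
√((c(285) - 153926) + 305607) = √(((-400 + 285² - 334*285) - 153926) + 305607) = √(((-400 + 81225 - 95190) - 153926) + 305607) = √((-14365 - 153926) + 305607) = √(-168291 + 305607) = √137316 = 2*√34329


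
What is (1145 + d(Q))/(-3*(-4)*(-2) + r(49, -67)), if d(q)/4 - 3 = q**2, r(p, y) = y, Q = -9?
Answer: -1481/91 ≈ -16.275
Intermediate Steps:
d(q) = 12 + 4*q**2
(1145 + d(Q))/(-3*(-4)*(-2) + r(49, -67)) = (1145 + (12 + 4*(-9)**2))/(-3*(-4)*(-2) - 67) = (1145 + (12 + 4*81))/(12*(-2) - 67) = (1145 + (12 + 324))/(-24 - 67) = (1145 + 336)/(-91) = 1481*(-1/91) = -1481/91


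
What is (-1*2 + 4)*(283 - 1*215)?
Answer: 136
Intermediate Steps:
(-1*2 + 4)*(283 - 1*215) = (-2 + 4)*(283 - 215) = 2*68 = 136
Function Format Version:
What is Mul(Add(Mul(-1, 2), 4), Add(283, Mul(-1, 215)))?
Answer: 136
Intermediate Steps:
Mul(Add(Mul(-1, 2), 4), Add(283, Mul(-1, 215))) = Mul(Add(-2, 4), Add(283, -215)) = Mul(2, 68) = 136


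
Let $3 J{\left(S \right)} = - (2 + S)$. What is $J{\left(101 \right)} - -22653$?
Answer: $\frac{67856}{3} \approx 22619.0$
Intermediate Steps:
$J{\left(S \right)} = - \frac{2}{3} - \frac{S}{3}$ ($J{\left(S \right)} = \frac{\left(-1\right) \left(2 + S\right)}{3} = \frac{-2 - S}{3} = - \frac{2}{3} - \frac{S}{3}$)
$J{\left(101 \right)} - -22653 = \left(- \frac{2}{3} - \frac{101}{3}\right) - -22653 = \left(- \frac{2}{3} - \frac{101}{3}\right) + 22653 = - \frac{103}{3} + 22653 = \frac{67856}{3}$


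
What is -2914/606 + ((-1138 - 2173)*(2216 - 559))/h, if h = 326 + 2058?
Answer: -1665830569/722352 ≈ -2306.1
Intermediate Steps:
h = 2384
-2914/606 + ((-1138 - 2173)*(2216 - 559))/h = -2914/606 + ((-1138 - 2173)*(2216 - 559))/2384 = -2914*1/606 - 3311*1657*(1/2384) = -1457/303 - 5486327*1/2384 = -1457/303 - 5486327/2384 = -1665830569/722352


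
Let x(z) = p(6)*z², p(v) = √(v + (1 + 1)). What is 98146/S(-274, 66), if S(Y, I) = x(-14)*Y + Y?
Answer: 49073/42103799 - 19236616*√2/42103799 ≈ -0.64497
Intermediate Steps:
p(v) = √(2 + v) (p(v) = √(v + 2) = √(2 + v))
x(z) = 2*√2*z² (x(z) = √(2 + 6)*z² = √8*z² = (2*√2)*z² = 2*√2*z²)
S(Y, I) = Y + 392*Y*√2 (S(Y, I) = (2*√2*(-14)²)*Y + Y = (2*√2*196)*Y + Y = (392*√2)*Y + Y = 392*Y*√2 + Y = Y + 392*Y*√2)
98146/S(-274, 66) = 98146/((-274*(1 + 392*√2))) = 98146/(-274 - 107408*√2)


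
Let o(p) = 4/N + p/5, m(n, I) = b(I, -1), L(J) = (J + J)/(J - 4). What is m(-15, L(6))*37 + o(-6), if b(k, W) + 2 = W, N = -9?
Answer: -5069/45 ≈ -112.64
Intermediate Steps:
b(k, W) = -2 + W
L(J) = 2*J/(-4 + J) (L(J) = (2*J)/(-4 + J) = 2*J/(-4 + J))
m(n, I) = -3 (m(n, I) = -2 - 1 = -3)
o(p) = -4/9 + p/5 (o(p) = 4/(-9) + p/5 = 4*(-⅑) + p*(⅕) = -4/9 + p/5)
m(-15, L(6))*37 + o(-6) = -3*37 + (-4/9 + (⅕)*(-6)) = -111 + (-4/9 - 6/5) = -111 - 74/45 = -5069/45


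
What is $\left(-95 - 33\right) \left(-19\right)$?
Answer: $2432$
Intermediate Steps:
$\left(-95 - 33\right) \left(-19\right) = \left(-128\right) \left(-19\right) = 2432$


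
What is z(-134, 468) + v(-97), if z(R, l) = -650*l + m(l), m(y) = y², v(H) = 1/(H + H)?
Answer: -16524145/194 ≈ -85176.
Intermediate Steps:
v(H) = 1/(2*H)
z(R, l) = l² - 650*l (z(R, l) = -650*l + l² = l² - 650*l)
z(-134, 468) + v(-97) = 468*(-650 + 468) + (½)/(-97) = 468*(-182) + (½)*(-1/97) = -85176 - 1/194 = -16524145/194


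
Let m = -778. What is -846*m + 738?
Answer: 658926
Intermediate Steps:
-846*m + 738 = -846*(-778) + 738 = 658188 + 738 = 658926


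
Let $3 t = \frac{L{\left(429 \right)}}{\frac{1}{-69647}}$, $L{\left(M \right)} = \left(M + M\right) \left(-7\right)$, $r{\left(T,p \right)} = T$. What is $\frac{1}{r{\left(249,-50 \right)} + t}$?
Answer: $\frac{1}{139433543} \approx 7.1719 \cdot 10^{-9}$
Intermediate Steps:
$L{\left(M \right)} = - 14 M$ ($L{\left(M \right)} = 2 M \left(-7\right) = - 14 M$)
$t = 139433294$ ($t = \frac{\left(-14\right) 429 \frac{1}{\frac{1}{-69647}}}{3} = \frac{\left(-6006\right) \frac{1}{- \frac{1}{69647}}}{3} = \frac{\left(-6006\right) \left(-69647\right)}{3} = \frac{1}{3} \cdot 418299882 = 139433294$)
$\frac{1}{r{\left(249,-50 \right)} + t} = \frac{1}{249 + 139433294} = \frac{1}{139433543}$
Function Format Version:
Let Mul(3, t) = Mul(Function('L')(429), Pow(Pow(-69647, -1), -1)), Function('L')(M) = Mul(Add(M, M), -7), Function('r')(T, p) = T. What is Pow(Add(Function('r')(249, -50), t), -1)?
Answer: Rational(1, 139433543) ≈ 7.1719e-9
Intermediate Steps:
Function('L')(M) = Mul(-14, M) (Function('L')(M) = Mul(Mul(2, M), -7) = Mul(-14, M))
t = 139433294 (t = Mul(Rational(1, 3), Mul(Mul(-14, 429), Pow(Pow(-69647, -1), -1))) = Mul(Rational(1, 3), Mul(-6006, Pow(Rational(-1, 69647), -1))) = Mul(Rational(1, 3), Mul(-6006, -69647)) = Mul(Rational(1, 3), 418299882) = 139433294)
Pow(Add(Function('r')(249, -50), t), -1) = Pow(Add(249, 139433294), -1) = Pow(139433543, -1) = Rational(1, 139433543)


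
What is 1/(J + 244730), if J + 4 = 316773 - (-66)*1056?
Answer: 1/631195 ≈ 1.5843e-6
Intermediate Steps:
J = 386465 (J = -4 + (316773 - (-66)*1056) = -4 + (316773 - 1*(-69696)) = -4 + (316773 + 69696) = -4 + 386469 = 386465)
1/(J + 244730) = 1/(386465 + 244730) = 1/631195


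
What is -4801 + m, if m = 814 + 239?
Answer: -3748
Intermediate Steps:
m = 1053
-4801 + m = -4801 + 1053 = -3748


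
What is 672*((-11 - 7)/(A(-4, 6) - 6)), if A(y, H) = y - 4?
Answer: 864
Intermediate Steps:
A(y, H) = -4 + y
672*((-11 - 7)/(A(-4, 6) - 6)) = 672*((-11 - 7)/((-4 - 4) - 6)) = 672*(-18/(-8 - 6)) = 672*(-18/(-14)) = 672*(-18*(-1/14)) = 672*(9/7) = 864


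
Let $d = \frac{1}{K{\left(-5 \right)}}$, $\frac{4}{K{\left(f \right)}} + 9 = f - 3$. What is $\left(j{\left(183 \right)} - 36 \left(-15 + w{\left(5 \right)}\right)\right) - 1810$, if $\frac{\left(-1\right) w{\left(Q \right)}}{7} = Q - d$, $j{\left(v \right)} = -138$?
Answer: $923$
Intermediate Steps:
$K{\left(f \right)} = \frac{4}{-12 + f}$ ($K{\left(f \right)} = \frac{4}{-9 + \left(f - 3\right)} = \frac{4}{-9 + \left(-3 + f\right)} = \frac{4}{-12 + f}$)
$d = - \frac{17}{4}$ ($d = \frac{1}{4 \frac{1}{-12 - 5}} = \frac{1}{4 \frac{1}{-17}} = \frac{1}{4 \left(- \frac{1}{17}\right)} = \frac{1}{- \frac{4}{17}} = - \frac{17}{4} \approx -4.25$)
$w{\left(Q \right)} = - \frac{119}{4} - 7 Q$ ($w{\left(Q \right)} = - 7 \left(Q - - \frac{17}{4}\right) = - 7 \left(Q + \frac{17}{4}\right) = - 7 \left(\frac{17}{4} + Q\right) = - \frac{119}{4} - 7 Q$)
$\left(j{\left(183 \right)} - 36 \left(-15 + w{\left(5 \right)}\right)\right) - 1810 = \left(-138 - 36 \left(-15 - \frac{259}{4}\right)\right) - 1810 = \left(-138 - -2871\right) - 1810 = \left(-138 + 2871\right) - 1810 = 2733 - 1810 = 923$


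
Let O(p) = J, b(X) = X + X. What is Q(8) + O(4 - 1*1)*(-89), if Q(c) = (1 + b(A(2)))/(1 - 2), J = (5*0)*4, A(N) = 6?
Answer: -13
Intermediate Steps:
b(X) = 2*X
J = 0 (J = 0*4 = 0)
O(p) = 0
Q(c) = -13 (Q(c) = (1 + 2*6)/(1 - 2) = (1 + 12)/(-1) = 13*(-1) = -13)
Q(8) + O(4 - 1*1)*(-89) = -13 + 0*(-89) = -13 + 0 = -13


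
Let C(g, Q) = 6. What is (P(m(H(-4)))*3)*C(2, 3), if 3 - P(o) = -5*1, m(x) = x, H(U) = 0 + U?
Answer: 144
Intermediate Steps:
H(U) = U
P(o) = 8 (P(o) = 3 - (-5) = 3 - 1*(-5) = 3 + 5 = 8)
(P(m(H(-4)))*3)*C(2, 3) = (8*3)*6 = 24*6 = 144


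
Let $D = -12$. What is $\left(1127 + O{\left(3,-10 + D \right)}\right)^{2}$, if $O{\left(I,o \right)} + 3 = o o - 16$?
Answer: $2534464$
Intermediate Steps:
$O{\left(I,o \right)} = -19 + o^{2}$ ($O{\left(I,o \right)} = -3 + \left(o o - 16\right) = -3 + \left(o^{2} - 16\right) = -3 + \left(-16 + o^{2}\right) = -19 + o^{2}$)
$\left(1127 + O{\left(3,-10 + D \right)}\right)^{2} = \left(1127 - \left(19 - \left(-10 - 12\right)^{2}\right)\right)^{2} = \left(1127 - \left(19 - \left(-22\right)^{2}\right)\right)^{2} = \left(1127 + \left(-19 + 484\right)\right)^{2} = \left(1127 + 465\right)^{2} = 1592^{2} = 2534464$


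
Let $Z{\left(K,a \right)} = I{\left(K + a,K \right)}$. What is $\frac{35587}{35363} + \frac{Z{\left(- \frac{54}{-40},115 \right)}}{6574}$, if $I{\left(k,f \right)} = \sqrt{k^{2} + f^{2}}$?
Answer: $\frac{35587}{35363} + \frac{\sqrt{5415658}}{131480} \approx 1.024$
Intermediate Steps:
$I{\left(k,f \right)} = \sqrt{f^{2} + k^{2}}$
$Z{\left(K,a \right)} = \sqrt{K^{2} + \left(K + a\right)^{2}}$
$\frac{35587}{35363} + \frac{Z{\left(- \frac{54}{-40},115 \right)}}{6574} = \frac{35587}{35363} + \frac{\sqrt{\left(- \frac{54}{-40}\right)^{2} + \left(- \frac{54}{-40} + 115\right)^{2}}}{6574} = 35587 \cdot \frac{1}{35363} + \sqrt{\left(\left(-54\right) \left(- \frac{1}{40}\right)\right)^{2} + \left(\left(-54\right) \left(- \frac{1}{40}\right) + 115\right)^{2}} \cdot \frac{1}{6574} = \frac{35587}{35363} + \sqrt{\left(\frac{27}{20}\right)^{2} + \left(\frac{27}{20} + 115\right)^{2}} \cdot \frac{1}{6574} = \frac{35587}{35363} + \sqrt{\frac{729}{400} + \left(\frac{2327}{20}\right)^{2}} \cdot \frac{1}{6574} = \frac{35587}{35363} + \sqrt{\frac{729}{400} + \frac{5414929}{400}} \cdot \frac{1}{6574} = \frac{35587}{35363} + \sqrt{\frac{2707829}{200}} \cdot \frac{1}{6574} = \frac{35587}{35363} + \frac{\sqrt{5415658}}{20} \cdot \frac{1}{6574} = \frac{35587}{35363} + \frac{\sqrt{5415658}}{131480}$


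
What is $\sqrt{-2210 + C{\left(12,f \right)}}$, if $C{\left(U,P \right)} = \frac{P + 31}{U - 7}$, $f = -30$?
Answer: $\frac{i \sqrt{55245}}{5} \approx 47.008 i$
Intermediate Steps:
$C{\left(U,P \right)} = \frac{31 + P}{-7 + U}$
$\sqrt{-2210 + C{\left(12,f \right)}} = \sqrt{-2210 + \frac{31 - 30}{-7 + 12}} = \sqrt{-2210 + \frac{1}{5} \cdot 1} = \sqrt{-2210 + \frac{1}{5}} = \sqrt{- \frac{11049}{5}} = \frac{i \sqrt{55245}}{5}$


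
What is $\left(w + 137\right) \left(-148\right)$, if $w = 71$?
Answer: $-30784$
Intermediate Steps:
$\left(w + 137\right) \left(-148\right) = \left(71 + 137\right) \left(-148\right) = 208 \left(-148\right) = -30784$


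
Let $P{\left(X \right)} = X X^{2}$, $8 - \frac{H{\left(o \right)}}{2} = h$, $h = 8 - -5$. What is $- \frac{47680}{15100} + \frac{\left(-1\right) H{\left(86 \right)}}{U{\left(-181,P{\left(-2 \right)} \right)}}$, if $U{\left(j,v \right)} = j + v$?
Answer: $- \frac{458126}{142695} \approx -3.2105$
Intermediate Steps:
$h = 13$ ($h = 8 + 5 = 13$)
$H{\left(o \right)} = -10$ ($H{\left(o \right)} = 16 - 26 = -10$)
$P{\left(X \right)} = X^{3}$
$- \frac{47680}{15100} + \frac{\left(-1\right) H{\left(86 \right)}}{U{\left(-181,P{\left(-2 \right)} \right)}} = - \frac{47680}{15100} + \frac{\left(-1\right) \left(-10\right)}{-181 + \left(-2\right)^{3}} = \left(-47680\right) \frac{1}{15100} + \frac{10}{-181 - 8} = - \frac{2384}{755} + \frac{10}{-189} = - \frac{2384}{755} + 10 \left(- \frac{1}{189}\right) = - \frac{2384}{755} - \frac{10}{189} = - \frac{458126}{142695}$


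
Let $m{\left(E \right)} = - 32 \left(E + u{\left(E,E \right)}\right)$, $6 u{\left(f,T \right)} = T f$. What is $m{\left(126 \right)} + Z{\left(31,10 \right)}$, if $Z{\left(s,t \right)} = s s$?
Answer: $-87743$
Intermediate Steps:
$Z{\left(s,t \right)} = s^{2}$
$u{\left(f,T \right)} = \frac{T f}{6}$
$m{\left(E \right)} = - 32 E - \frac{16 E^{2}}{3}$ ($m{\left(E \right)} = - 32 \left(E + \frac{E E}{6}\right) = - 32 \left(E + \frac{E^{2}}{6}\right) = - 32 E - \frac{16 E^{2}}{3}$)
$m{\left(126 \right)} + Z{\left(31,10 \right)} = \frac{16}{3} \cdot 126 \left(-6 - 126\right) + 31^{2} = \frac{16}{3} \cdot 126 \left(-6 - 126\right) + 961 = \frac{16}{3} \cdot 126 \left(-132\right) + 961 = -88704 + 961 = -87743$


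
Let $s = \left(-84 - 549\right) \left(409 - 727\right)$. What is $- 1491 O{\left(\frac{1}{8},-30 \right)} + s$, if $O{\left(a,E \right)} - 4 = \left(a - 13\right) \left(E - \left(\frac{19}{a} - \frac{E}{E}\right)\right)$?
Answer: $- \frac{26234073}{8} \approx -3.2793 \cdot 10^{6}$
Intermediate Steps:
$O{\left(a,E \right)} = 4 + \left(-13 + a\right) \left(1 + E - \frac{19}{a}\right)$ ($O{\left(a,E \right)} = 4 + \left(a - 13\right) \left(E - \left(\frac{19}{a} - \frac{E}{E}\right)\right) = 4 + \left(-13 + a\right) \left(E + \left(1 - \frac{19}{a}\right)\right) = 4 + \left(-13 + a\right) \left(1 + E - \frac{19}{a}\right)$)
$s = 201294$ ($s = \left(-633\right) \left(-318\right) = 201294$)
$- 1491 O{\left(\frac{1}{8},-30 \right)} + s = - 1491 \left(-28 + \frac{1}{8} - -390 + \frac{247}{\frac{1}{8}} - \frac{30}{8}\right) + 201294 = - 1491 \left(-28 + \frac{1}{8} + 390 + 247 \frac{1}{\frac{1}{8}} - \frac{15}{4}\right) + 201294 = - 1491 \left(-28 + \frac{1}{8} + 390 + 247 \cdot 8 - \frac{15}{4}\right) + 201294 = - 1491 \left(-28 + \frac{1}{8} + 390 + 1976 - \frac{15}{4}\right) + 201294 = \left(-1491\right) \frac{18675}{8} + 201294 = - \frac{27844425}{8} + 201294 = - \frac{26234073}{8}$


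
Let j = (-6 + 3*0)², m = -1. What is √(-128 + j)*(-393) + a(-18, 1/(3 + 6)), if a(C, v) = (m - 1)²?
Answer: 4 - 786*I*√23 ≈ 4.0 - 3769.5*I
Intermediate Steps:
a(C, v) = 4 (a(C, v) = (-1 - 1)² = (-2)² = 4)
j = 36 (j = (-6 + 0)² = (-6)² = 36)
√(-128 + j)*(-393) + a(-18, 1/(3 + 6)) = √(-128 + 36)*(-393) + 4 = √(-92)*(-393) + 4 = (2*I*√23)*(-393) + 4 = -786*I*√23 + 4 = 4 - 786*I*√23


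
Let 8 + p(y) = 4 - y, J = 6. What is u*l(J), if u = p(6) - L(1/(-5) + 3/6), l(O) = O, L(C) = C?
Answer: -309/5 ≈ -61.800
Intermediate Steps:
p(y) = -4 - y (p(y) = -8 + (4 - y) = -4 - y)
u = -103/10 (u = (-4 - 1*6) - (1/(-5) + 3/6) = (-4 - 6) - (1*(-1/5) + 3*(1/6)) = -10 - (-1/5 + 1/2) = -10 - 1*3/10 = -10 - 3/10 = -103/10 ≈ -10.300)
u*l(J) = -103/10*6 = -309/5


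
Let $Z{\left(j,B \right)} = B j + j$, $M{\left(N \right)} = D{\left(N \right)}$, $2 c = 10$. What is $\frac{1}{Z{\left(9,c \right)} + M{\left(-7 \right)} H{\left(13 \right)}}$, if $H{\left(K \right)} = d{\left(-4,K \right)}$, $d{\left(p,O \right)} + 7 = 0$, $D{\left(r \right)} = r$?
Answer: $\frac{1}{103} \approx 0.0097087$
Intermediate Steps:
$c = 5$ ($c = \frac{1}{2} \cdot 10 = 5$)
$M{\left(N \right)} = N$
$d{\left(p,O \right)} = -7$ ($d{\left(p,O \right)} = -7 + 0 = -7$)
$H{\left(K \right)} = -7$
$Z{\left(j,B \right)} = j + B j$
$\frac{1}{Z{\left(9,c \right)} + M{\left(-7 \right)} H{\left(13 \right)}} = \frac{1}{9 \left(1 + 5\right) - -49} = \frac{1}{9 \cdot 6 + 49} = \frac{1}{54 + 49} = \frac{1}{103}$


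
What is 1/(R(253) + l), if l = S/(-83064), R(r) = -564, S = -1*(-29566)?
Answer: -41532/23438831 ≈ -0.0017719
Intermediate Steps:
S = 29566
l = -14783/41532 (l = 29566/(-83064) = 29566*(-1/83064) = -14783/41532 ≈ -0.35594)
1/(R(253) + l) = 1/(-564 - 14783/41532) = 1/(-23438831/41532) = -41532/23438831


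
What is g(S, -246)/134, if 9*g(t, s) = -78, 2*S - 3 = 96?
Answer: -13/201 ≈ -0.064677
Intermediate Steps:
S = 99/2 (S = 3/2 + (½)*96 = 3/2 + 48 = 99/2 ≈ 49.500)
g(t, s) = -26/3 (g(t, s) = (⅑)*(-78) = -26/3)
g(S, -246)/134 = -26/3/134 = -26/3*1/134 = -13/201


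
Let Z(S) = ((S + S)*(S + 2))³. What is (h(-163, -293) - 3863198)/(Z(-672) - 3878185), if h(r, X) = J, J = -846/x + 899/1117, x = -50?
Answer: -107879309184/20389914094563983283875 ≈ -5.2908e-12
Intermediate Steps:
J = 494966/27925 (J = -846/(-50) + 899/1117 = -846*(-1/50) + 899*(1/1117) = 423/25 + 899/1117 = 494966/27925 ≈ 17.725)
Z(S) = 8*S³*(2 + S)³ (Z(S) = ((2*S)*(2 + S))³ = (2*S*(2 + S))³ = 8*S³*(2 + S)³)
h(r, X) = 494966/27925
(h(-163, -293) - 3863198)/(Z(-672) - 3878185) = (494966/27925 - 3863198)/(8*(-672)³*(2 - 672)³ - 3878185) = -107879309184/(27925*(8*(-303464448)*(-670)³ - 3878185)) = -107879309184/(27925*(8*(-303464448)*(-300763000) - 3878185)) = -107879309184/(27925*(730167022190592000 - 3878185)) = -107879309184/27925/730167022186713815 = -107879309184/27925*1/730167022186713815 = -107879309184/20389914094563983283875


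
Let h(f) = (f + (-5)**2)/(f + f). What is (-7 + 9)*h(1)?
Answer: 26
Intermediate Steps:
h(f) = (25 + f)/(2*f) (h(f) = (f + 25)/((2*f)) = (25 + f)*(1/(2*f)) = (25 + f)/(2*f))
(-7 + 9)*h(1) = (-7 + 9)*((1/2)*(25 + 1)/1) = 2*((1/2)*1*26) = 2*13 = 26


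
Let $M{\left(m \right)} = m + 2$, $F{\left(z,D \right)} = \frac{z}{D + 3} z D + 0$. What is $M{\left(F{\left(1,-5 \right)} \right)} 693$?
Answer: $\frac{6237}{2} \approx 3118.5$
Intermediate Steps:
$F{\left(z,D \right)} = \frac{D z^{2}}{3 + D}$ ($F{\left(z,D \right)} = \frac{z}{3 + D} z D + 0 = \frac{z^{2}}{3 + D} D + 0 = \frac{D z^{2}}{3 + D} + 0 = \frac{D z^{2}}{3 + D}$)
$M{\left(m \right)} = 2 + m$
$M{\left(F{\left(1,-5 \right)} \right)} 693 = \left(2 - \frac{5 \cdot 1^{2}}{3 - 5}\right) 693 = \left(2 - \frac{5}{-2}\right) 693 = \left(2 - 5 \left(- \frac{1}{2}\right)\right) 693 = \left(2 + \frac{5}{2}\right) 693 = \frac{9}{2} \cdot 693 = \frac{6237}{2}$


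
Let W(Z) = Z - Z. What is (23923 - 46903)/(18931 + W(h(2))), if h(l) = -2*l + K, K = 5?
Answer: -22980/18931 ≈ -1.2139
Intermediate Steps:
h(l) = 5 - 2*l (h(l) = -2*l + 5 = 5 - 2*l)
W(Z) = 0
(23923 - 46903)/(18931 + W(h(2))) = (23923 - 46903)/(18931 + 0) = -22980/18931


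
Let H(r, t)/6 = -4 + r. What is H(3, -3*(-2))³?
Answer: -216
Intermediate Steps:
H(r, t) = -24 + 6*r (H(r, t) = 6*(-4 + r) = -24 + 6*r)
H(3, -3*(-2))³ = (-24 + 6*3)³ = (-24 + 18)³ = (-6)³ = -216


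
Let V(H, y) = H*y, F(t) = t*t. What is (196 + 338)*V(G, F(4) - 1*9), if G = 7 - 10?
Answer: -11214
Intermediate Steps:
F(t) = t**2
G = -3
(196 + 338)*V(G, F(4) - 1*9) = (196 + 338)*(-3*(4**2 - 1*9)) = 534*(-3*(16 - 9)) = 534*(-3*7) = 534*(-21) = -11214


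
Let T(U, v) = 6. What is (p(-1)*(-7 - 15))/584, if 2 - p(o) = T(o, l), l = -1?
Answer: 11/73 ≈ 0.15068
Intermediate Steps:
p(o) = -4 (p(o) = 2 - 1*6 = 2 - 6 = -4)
(p(-1)*(-7 - 15))/584 = -4*(-7 - 15)/584 = -4*(-22)*(1/584) = 88*(1/584) = 11/73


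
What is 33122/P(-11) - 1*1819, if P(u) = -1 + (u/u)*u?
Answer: -27475/6 ≈ -4579.2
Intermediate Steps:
P(u) = -1 + u (P(u) = -1 + 1*u = -1 + u)
33122/P(-11) - 1*1819 = 33122/(-1 - 11) - 1*1819 = 33122/(-12) - 1819 = 33122*(-1/12) - 1819 = -16561/6 - 1819 = -27475/6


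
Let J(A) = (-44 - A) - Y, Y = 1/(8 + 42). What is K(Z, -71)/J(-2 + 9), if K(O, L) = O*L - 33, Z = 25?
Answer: 90400/2551 ≈ 35.437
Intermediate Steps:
K(O, L) = -33 + L*O (K(O, L) = L*O - 33 = -33 + L*O)
Y = 1/50 ≈ 0.020000
J(A) = -2201/50 - A (J(A) = (-44 - A) - 1*1/50 = (-44 - A) - 1/50 = -2201/50 - A)
K(Z, -71)/J(-2 + 9) = (-33 - 71*25)/(-2201/50 - (-2 + 9)) = (-33 - 1775)/(-2201/50 - 1*7) = -1808/(-2201/50 - 7) = -1808/(-2551/50) = -1808*(-50/2551) = 90400/2551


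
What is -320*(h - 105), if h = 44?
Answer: 19520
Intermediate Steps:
-320*(h - 105) = -320*(44 - 105) = -320*(-61) = 19520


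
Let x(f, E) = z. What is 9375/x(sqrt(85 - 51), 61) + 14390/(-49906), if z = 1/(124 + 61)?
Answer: 43277852180/24953 ≈ 1.7344e+6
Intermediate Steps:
z = 1/185 ≈ 0.0054054
x(f, E) = 1/185
9375/x(sqrt(85 - 51), 61) + 14390/(-49906) = 9375/(1/185) + 14390/(-49906) = 9375*185 + 14390*(-1/49906) = 1734375 - 7195/24953 = 43277852180/24953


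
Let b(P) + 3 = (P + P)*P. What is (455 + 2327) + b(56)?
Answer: 9051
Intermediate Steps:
b(P) = -3 + 2*P² (b(P) = -3 + (P + P)*P = -3 + (2*P)*P = -3 + 2*P²)
(455 + 2327) + b(56) = (455 + 2327) + (-3 + 2*56²) = 2782 + (-3 + 2*3136) = 2782 + (-3 + 6272) = 2782 + 6269 = 9051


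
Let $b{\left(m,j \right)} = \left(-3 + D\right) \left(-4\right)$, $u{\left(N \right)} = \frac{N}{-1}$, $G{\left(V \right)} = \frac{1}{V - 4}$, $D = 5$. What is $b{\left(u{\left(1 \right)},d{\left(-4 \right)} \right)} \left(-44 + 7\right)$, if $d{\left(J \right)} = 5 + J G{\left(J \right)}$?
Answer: $296$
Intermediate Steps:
$G{\left(V \right)} = \frac{1}{-4 + V}$
$u{\left(N \right)} = - N$ ($u{\left(N \right)} = N \left(-1\right) = - N$)
$d{\left(J \right)} = 5 + \frac{J}{-4 + J}$
$b{\left(m,j \right)} = -8$ ($b{\left(m,j \right)} = \left(-3 + 5\right) \left(-4\right) = 2 \left(-4\right) = -8$)
$b{\left(u{\left(1 \right)},d{\left(-4 \right)} \right)} \left(-44 + 7\right) = - 8 \left(-44 + 7\right) = \left(-8\right) \left(-37\right) = 296$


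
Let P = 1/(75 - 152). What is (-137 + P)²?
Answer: 111302500/5929 ≈ 18773.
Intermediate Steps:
P = -1/77 (P = 1/(-77) = -1/77 ≈ -0.012987)
(-137 + P)² = (-137 - 1/77)² = (-10550/77)² = 111302500/5929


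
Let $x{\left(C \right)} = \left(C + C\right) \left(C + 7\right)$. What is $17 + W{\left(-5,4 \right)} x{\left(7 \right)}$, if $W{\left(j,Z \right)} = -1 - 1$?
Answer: $-375$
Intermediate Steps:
$W{\left(j,Z \right)} = -2$ ($W{\left(j,Z \right)} = -1 - 1 = -2$)
$x{\left(C \right)} = 2 C \left(7 + C\right)$
$17 + W{\left(-5,4 \right)} x{\left(7 \right)} = 17 - 2 \cdot 2 \cdot 7 \left(7 + 7\right) = 17 - 2 \cdot 2 \cdot 7 \cdot 14 = 17 - 392 = -375$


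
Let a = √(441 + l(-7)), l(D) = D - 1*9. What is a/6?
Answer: 5*√17/6 ≈ 3.4359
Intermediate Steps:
l(D) = -9 + D (l(D) = D - 9 = -9 + D)
a = 5*√17 (a = √(441 + (-9 - 7)) = √(441 - 16) = √425 = 5*√17 ≈ 20.616)
a/6 = (5*√17)/6 = (5*√17)*(⅙) = 5*√17/6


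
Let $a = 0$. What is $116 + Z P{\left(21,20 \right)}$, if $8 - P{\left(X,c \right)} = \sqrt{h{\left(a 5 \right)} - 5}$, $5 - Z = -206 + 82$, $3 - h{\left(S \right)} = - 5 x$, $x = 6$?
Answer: $1148 - 258 \sqrt{7} \approx 465.4$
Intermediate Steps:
$h{\left(S \right)} = 33$ ($h{\left(S \right)} = 3 - \left(-5\right) 6 = 3 - -30 = 3 + 30 = 33$)
$Z = 129$ ($Z = 5 - \left(-206 + 82\right) = 5 - -124 = 5 + 124 = 129$)
$P{\left(X,c \right)} = 8 - 2 \sqrt{7}$ ($P{\left(X,c \right)} = 8 - \sqrt{33 - 5} = 8 - \sqrt{28} = 8 - 2 \sqrt{7}$)
$116 + Z P{\left(21,20 \right)} = 116 + 129 \left(8 - 2 \sqrt{7}\right) = 116 + \left(1032 - 258 \sqrt{7}\right) = 1148 - 258 \sqrt{7}$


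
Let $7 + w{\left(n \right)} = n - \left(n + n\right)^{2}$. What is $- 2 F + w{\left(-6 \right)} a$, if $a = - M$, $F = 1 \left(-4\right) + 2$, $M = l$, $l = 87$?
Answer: $13663$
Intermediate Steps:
$M = 87$
$F = -2$ ($F = -4 + 2 = -2$)
$w{\left(n \right)} = -7 + n - 4 n^{2}$ ($w{\left(n \right)} = -7 + \left(n - \left(n + n\right)^{2}\right) = -7 + \left(n - \left(2 n\right)^{2}\right) = -7 + \left(n - 4 n^{2}\right) = -7 - \left(- n + 4 n^{2}\right) = -7 + n - 4 n^{2}$)
$a = -87$ ($a = \left(-1\right) 87 = -87$)
$- 2 F + w{\left(-6 \right)} a = \left(-2\right) \left(-2\right) + \left(-7 - 6 - 4 \left(-6\right)^{2}\right) \left(-87\right) = 4 + \left(-7 - 6 - 144\right) \left(-87\right) = 4 - -13659 = 4 + 13659 = 13663$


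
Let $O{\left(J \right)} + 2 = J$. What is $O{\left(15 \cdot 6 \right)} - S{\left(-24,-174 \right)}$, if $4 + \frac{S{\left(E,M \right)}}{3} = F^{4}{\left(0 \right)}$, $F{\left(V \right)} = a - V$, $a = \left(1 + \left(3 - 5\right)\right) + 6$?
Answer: $-1775$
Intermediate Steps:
$a = 5$ ($a = \left(1 - 2\right) + 6 = -1 + 6 = 5$)
$O{\left(J \right)} = -2 + J$
$F{\left(V \right)} = 5 - V$
$S{\left(E,M \right)} = 1863$ ($S{\left(E,M \right)} = -12 + 3 \left(5 - 0\right)^{4} = -12 + 3 \left(5 + 0\right)^{4} = -12 + 3 \cdot 5^{4} = -12 + 3 \cdot 625 = -12 + 1875 = 1863$)
$O{\left(15 \cdot 6 \right)} - S{\left(-24,-174 \right)} = \left(-2 + 15 \cdot 6\right) - 1863 = \left(-2 + 90\right) - 1863 = 88 - 1863 = -1775$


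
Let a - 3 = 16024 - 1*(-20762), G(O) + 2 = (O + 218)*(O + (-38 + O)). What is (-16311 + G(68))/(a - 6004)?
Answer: 2343/6157 ≈ 0.38054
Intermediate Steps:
G(O) = -2 + (-38 + 2*O)*(218 + O) (G(O) = -2 + (O + 218)*(O + (-38 + O)) = -2 + (218 + O)*(-38 + 2*O) = -2 + (-38 + 2*O)*(218 + O))
a = 36789 (a = 3 + (16024 - 1*(-20762)) = 3 + (16024 + 20762) = 3 + 36786 = 36789)
(-16311 + G(68))/(a - 6004) = (-16311 + (-8286 + 2*68² + 398*68))/(36789 - 6004) = (-16311 + (-8286 + 2*4624 + 27064))/30785 = (-16311 + (-8286 + 9248 + 27064))*(1/30785) = (-16311 + 28026)*(1/30785) = 11715*(1/30785) = 2343/6157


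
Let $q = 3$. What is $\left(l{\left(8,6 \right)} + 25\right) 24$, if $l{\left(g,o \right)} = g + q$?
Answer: $864$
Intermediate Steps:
$l{\left(g,o \right)} = 3 + g$ ($l{\left(g,o \right)} = g + 3 = 3 + g$)
$\left(l{\left(8,6 \right)} + 25\right) 24 = \left(\left(3 + 8\right) + 25\right) 24 = \left(11 + 25\right) 24 = 36 \cdot 24 = 864$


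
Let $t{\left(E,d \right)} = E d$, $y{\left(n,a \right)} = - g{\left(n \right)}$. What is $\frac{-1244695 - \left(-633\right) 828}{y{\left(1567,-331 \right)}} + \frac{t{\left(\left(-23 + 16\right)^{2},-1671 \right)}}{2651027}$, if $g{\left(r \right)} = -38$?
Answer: $- \frac{1910256287819}{100739026} \approx -18962.0$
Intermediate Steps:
$y{\left(n,a \right)} = 38$ ($y{\left(n,a \right)} = \left(-1\right) \left(-38\right) = 38$)
$\frac{-1244695 - \left(-633\right) 828}{y{\left(1567,-331 \right)}} + \frac{t{\left(\left(-23 + 16\right)^{2},-1671 \right)}}{2651027} = \frac{-1244695 - \left(-633\right) 828}{38} + \frac{\left(-23 + 16\right)^{2} \left(-1671\right)}{2651027} = \left(-1244695 - -524124\right) \frac{1}{38} + \left(-7\right)^{2} \left(-1671\right) \frac{1}{2651027} = \left(-1244695 + 524124\right) \frac{1}{38} + 49 \left(-1671\right) \frac{1}{2651027} = \left(-720571\right) \frac{1}{38} - \frac{81879}{2651027} = - \frac{720571}{38} - \frac{81879}{2651027} = - \frac{1910256287819}{100739026}$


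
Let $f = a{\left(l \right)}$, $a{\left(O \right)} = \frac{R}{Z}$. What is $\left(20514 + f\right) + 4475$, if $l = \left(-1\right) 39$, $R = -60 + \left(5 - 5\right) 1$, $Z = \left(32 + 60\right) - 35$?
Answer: $\frac{474771}{19} \approx 24988.0$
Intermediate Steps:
$Z = 57$ ($Z = 92 - 35 = 57$)
$R = -60$ ($R = -60 + 0 \cdot 1 = -60 + 0 = -60$)
$l = -39$
$a{\left(O \right)} = - \frac{20}{19}$ ($a{\left(O \right)} = - \frac{60}{57} = \left(-60\right) \frac{1}{57} = - \frac{20}{19}$)
$f = - \frac{20}{19} \approx -1.0526$
$\left(20514 + f\right) + 4475 = \left(20514 - \frac{20}{19}\right) + 4475 = \frac{389746}{19} + 4475 = \frac{474771}{19}$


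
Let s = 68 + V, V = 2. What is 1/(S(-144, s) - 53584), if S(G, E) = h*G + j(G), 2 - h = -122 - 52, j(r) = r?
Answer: -1/79072 ≈ -1.2647e-5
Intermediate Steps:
h = 176 (h = 2 - (-122 - 52) = 2 - 1*(-174) = 2 + 174 = 176)
s = 70 (s = 68 + 2 = 70)
S(G, E) = 177*G (S(G, E) = 176*G + G = 177*G)
1/(S(-144, s) - 53584) = 1/(177*(-144) - 53584) = 1/(-25488 - 53584) = 1/(-79072) = -1/79072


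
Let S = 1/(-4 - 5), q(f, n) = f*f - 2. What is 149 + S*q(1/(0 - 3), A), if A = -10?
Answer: 12086/81 ≈ 149.21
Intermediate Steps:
q(f, n) = -2 + f² (q(f, n) = f² - 2 = -2 + f²)
S = -⅑ (S = 1/(-9) = -⅑ ≈ -0.11111)
149 + S*q(1/(0 - 3), A) = 149 - (-2 + (1/(0 - 3))²)/9 = 149 - (-2 + (1/(-3))²)/9 = 149 - (-2 + (-⅓)²)/9 = 149 - (-2 + ⅑)/9 = 149 - ⅑*(-17/9) = 149 + 17/81 = 12086/81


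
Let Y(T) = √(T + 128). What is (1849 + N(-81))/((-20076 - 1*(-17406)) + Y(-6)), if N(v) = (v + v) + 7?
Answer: -2261490/3564389 - 847*√122/3564389 ≈ -0.63709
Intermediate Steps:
N(v) = 7 + 2*v (N(v) = 2*v + 7 = 7 + 2*v)
Y(T) = √(128 + T)
(1849 + N(-81))/((-20076 - 1*(-17406)) + Y(-6)) = (1849 + (7 + 2*(-81)))/((-20076 - 1*(-17406)) + √(128 - 6)) = (1849 + (7 - 162))/((-20076 + 17406) + √122) = (1849 - 155)/(-2670 + √122) = 1694/(-2670 + √122)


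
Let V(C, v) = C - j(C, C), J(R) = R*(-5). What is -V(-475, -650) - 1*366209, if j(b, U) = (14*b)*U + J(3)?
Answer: 2793001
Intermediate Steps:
J(R) = -5*R
j(b, U) = -15 + 14*U*b (j(b, U) = (14*b)*U - 5*3 = 14*U*b - 15 = -15 + 14*U*b)
V(C, v) = 15 + C - 14*C² (V(C, v) = C - (-15 + 14*C*C) = C - (-15 + 14*C²) = C + (15 - 14*C²) = 15 + C - 14*C²)
-V(-475, -650) - 1*366209 = -(15 - 475 - 14*(-475)²) - 1*366209 = -(15 - 475 - 14*225625) - 366209 = -(15 - 475 - 3158750) - 366209 = -1*(-3159210) - 366209 = 3159210 - 366209 = 2793001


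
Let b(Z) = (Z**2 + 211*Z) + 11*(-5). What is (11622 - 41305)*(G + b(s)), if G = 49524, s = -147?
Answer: -1189130663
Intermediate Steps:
b(Z) = -55 + Z**2 + 211*Z (b(Z) = (Z**2 + 211*Z) - 55 = -55 + Z**2 + 211*Z)
(11622 - 41305)*(G + b(s)) = (11622 - 41305)*(49524 + (-55 + (-147)**2 + 211*(-147))) = -29683*(49524 + (-55 + 21609 - 31017)) = -29683*(49524 - 9463) = -29683*40061 = -1189130663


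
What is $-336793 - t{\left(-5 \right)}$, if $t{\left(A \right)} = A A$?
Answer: $-336818$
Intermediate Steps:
$t{\left(A \right)} = A^{2}$
$-336793 - t{\left(-5 \right)} = -336793 - \left(-5\right)^{2} = -336793 - 25 = -336818$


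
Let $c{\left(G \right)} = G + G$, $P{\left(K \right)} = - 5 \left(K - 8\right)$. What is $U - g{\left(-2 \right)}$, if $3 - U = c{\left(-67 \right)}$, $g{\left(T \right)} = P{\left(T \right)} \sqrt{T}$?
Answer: $137 - 50 i \sqrt{2} \approx 137.0 - 70.711 i$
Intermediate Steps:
$P{\left(K \right)} = 40 - 5 K$ ($P{\left(K \right)} = - 5 \left(-8 + K\right) = 40 - 5 K$)
$c{\left(G \right)} = 2 G$
$g{\left(T \right)} = \sqrt{T} \left(40 - 5 T\right)$ ($g{\left(T \right)} = \left(40 - 5 T\right) \sqrt{T} = \sqrt{T} \left(40 - 5 T\right)$)
$U = 137$ ($U = 3 - 2 \left(-67\right) = 3 - -134 = 3 + 134 = 137$)
$U - g{\left(-2 \right)} = 137 - 5 \sqrt{-2} \left(8 - -2\right) = 137 - 5 i \sqrt{2} \left(8 + 2\right) = 137 - 5 i \sqrt{2} \cdot 10 = 137 - 50 i \sqrt{2}$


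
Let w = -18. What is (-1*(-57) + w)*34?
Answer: 1326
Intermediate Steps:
(-1*(-57) + w)*34 = (-1*(-57) - 18)*34 = (57 - 18)*34 = 39*34 = 1326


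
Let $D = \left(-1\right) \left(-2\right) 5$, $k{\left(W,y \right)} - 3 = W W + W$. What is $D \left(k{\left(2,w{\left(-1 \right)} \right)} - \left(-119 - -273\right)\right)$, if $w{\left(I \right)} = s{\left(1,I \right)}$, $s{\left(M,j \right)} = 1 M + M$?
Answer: $-1450$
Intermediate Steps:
$s{\left(M,j \right)} = 2 M$ ($s{\left(M,j \right)} = M + M = 2 M$)
$w{\left(I \right)} = 2$ ($w{\left(I \right)} = 2 \cdot 1 = 2$)
$k{\left(W,y \right)} = 3 + W + W^{2}$ ($k{\left(W,y \right)} = 3 + \left(W W + W\right) = 3 + \left(W^{2} + W\right) = 3 + \left(W + W^{2}\right) = 3 + W + W^{2}$)
$D = 10$ ($D = 2 \cdot 5 = 10$)
$D \left(k{\left(2,w{\left(-1 \right)} \right)} - \left(-119 - -273\right)\right) = 10 \left(\left(3 + 2 + 2^{2}\right) - \left(-119 - -273\right)\right) = 10 \left(\left(3 + 2 + 4\right) - \left(-119 + 273\right)\right) = 10 \left(9 - 154\right) = 10 \left(-145\right) = -1450$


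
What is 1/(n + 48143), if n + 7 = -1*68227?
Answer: -1/20091 ≈ -4.9774e-5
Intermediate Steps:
n = -68234 (n = -7 - 1*68227 = -7 - 68227 = -68234)
1/(n + 48143) = 1/(-68234 + 48143) = 1/(-20091) = -1/20091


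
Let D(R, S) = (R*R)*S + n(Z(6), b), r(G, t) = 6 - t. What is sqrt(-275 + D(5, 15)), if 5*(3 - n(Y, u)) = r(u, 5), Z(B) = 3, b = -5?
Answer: sqrt(2570)/5 ≈ 10.139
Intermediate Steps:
n(Y, u) = 14/5 (n(Y, u) = 3 - (6 - 1*5)/5 = 3 - (6 - 5)/5 = 3 - 1/5*1 = 3 - 1/5 = 14/5)
D(R, S) = 14/5 + S*R**2 (D(R, S) = (R*R)*S + 14/5 = R**2*S + 14/5 = S*R**2 + 14/5 = 14/5 + S*R**2)
sqrt(-275 + D(5, 15)) = sqrt(-275 + (14/5 + 15*5**2)) = sqrt(-275 + (14/5 + 15*25)) = sqrt(-275 + (14/5 + 375)) = sqrt(-275 + 1889/5) = sqrt(514/5) = sqrt(2570)/5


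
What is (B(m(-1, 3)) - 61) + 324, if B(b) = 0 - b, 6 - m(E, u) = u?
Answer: 260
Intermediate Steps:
m(E, u) = 6 - u
B(b) = -b
(B(m(-1, 3)) - 61) + 324 = (-(6 - 1*3) - 61) + 324 = (-(6 - 3) - 61) + 324 = (-1*3 - 61) + 324 = (-3 - 61) + 324 = -64 + 324 = 260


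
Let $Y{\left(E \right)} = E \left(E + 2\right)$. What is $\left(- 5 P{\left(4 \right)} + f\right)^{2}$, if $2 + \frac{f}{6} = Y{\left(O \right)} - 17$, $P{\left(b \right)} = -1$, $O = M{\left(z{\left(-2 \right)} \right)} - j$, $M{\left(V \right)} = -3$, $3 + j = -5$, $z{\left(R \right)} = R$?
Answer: $10201$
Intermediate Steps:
$j = -8$ ($j = -3 - 5 = -8$)
$O = 5$ ($O = -3 - -8 = -3 + 8 = 5$)
$Y{\left(E \right)} = E \left(2 + E\right)$
$f = 96$ ($f = -12 + 6 \left(5 \left(2 + 5\right) - 17\right) = -12 + 6 \left(5 \cdot 7 - 17\right) = -12 + 6 \left(35 - 17\right) = -12 + 6 \cdot 18 = -12 + 108 = 96$)
$\left(- 5 P{\left(4 \right)} + f\right)^{2} = \left(\left(-5\right) \left(-1\right) + 96\right)^{2} = \left(5 + 96\right)^{2} = 101^{2} = 10201$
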